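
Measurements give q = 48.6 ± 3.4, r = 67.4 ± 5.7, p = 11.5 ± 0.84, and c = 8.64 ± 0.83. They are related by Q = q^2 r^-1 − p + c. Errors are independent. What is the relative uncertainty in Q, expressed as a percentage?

Let w = q^2·r^-1 = 35.0. δw/w = √((2·δq/q)² + (-1·δr/r)²) = √(0.0196 + 0.00715) = 0.163, so δw = 5.73.
Q = w − p + c: δQ = √(δw² + δp² + δc²) = √(32.8 + 0.706 + 0.689) = 5.85
Q = 32.2, so δQ/Q = 5.85/32.2 = 0.182.

18.2%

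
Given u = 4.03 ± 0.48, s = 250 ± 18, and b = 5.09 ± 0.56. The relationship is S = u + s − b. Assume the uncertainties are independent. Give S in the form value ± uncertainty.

249 ± 18.0

Each term contributes (cᵢ δxᵢ)² to (δS)²:
  (δu)² = 0.230;  (δs)² = 324;  (δb)² = 0.314
δS = √(325) = 18.0
S = 249.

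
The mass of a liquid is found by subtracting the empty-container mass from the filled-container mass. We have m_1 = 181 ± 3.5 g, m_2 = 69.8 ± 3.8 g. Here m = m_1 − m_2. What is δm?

Sums and differences: (δm)² = Σ (cᵢ δxᵢ)².
  (δm_1)² = 12.2;  (δm_2)² = 14.4
δm = √(26.7) = 5.17 g

5.17 g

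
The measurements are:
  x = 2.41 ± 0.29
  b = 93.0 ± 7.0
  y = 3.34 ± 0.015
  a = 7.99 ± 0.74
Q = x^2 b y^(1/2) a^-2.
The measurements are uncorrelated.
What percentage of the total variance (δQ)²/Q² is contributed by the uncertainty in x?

59.2%

(δQ/Q)² = (2·δx/x)² + (1·δb/b)² + (½·δy/y)² + (-2·δa/a)²
  x term: (2×0.120)² = 0.0579
  b term: (1×0.0753)² = 0.00567
  y term: (0.5×0.00449)² = 5.04e-06
  a term: (-2×0.0926)² = 0.0343
Total = 0.0979. Share from x = 0.0579/0.0979 = 0.592.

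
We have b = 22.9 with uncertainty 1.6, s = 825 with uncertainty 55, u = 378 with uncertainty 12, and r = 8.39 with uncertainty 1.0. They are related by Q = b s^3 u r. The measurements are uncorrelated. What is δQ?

Relative error in a monomial: (δQ/Q)² = Σ (nᵢ · δxᵢ/xᵢ)².
  (1·δb/b)² = (1×0.0699)² = 0.00488;  (3·δs/s)² = (3×0.0667)² = 0.0400;  (1·δu/u)² = (1×0.0317)² = 0.00101;  (1·δr/r)² = (1×0.119)² = 0.0142
δQ/Q = √(0.0601) = 0.245
Q = 4.08e+13, so δQ = 0.245 × 4.08e+13 = 1e+13.

1e+13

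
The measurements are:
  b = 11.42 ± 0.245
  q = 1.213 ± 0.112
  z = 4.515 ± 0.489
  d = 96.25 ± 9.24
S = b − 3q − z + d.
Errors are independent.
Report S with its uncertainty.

99.52 ± 9.26

S is a linear combination, so absolute uncertainties add in quadrature:
  (δb)² = 0.0600;  (3·δq)² = 0.113;  (δz)² = 0.239;  (δd)² = 85.4
δS = √(85.8) = 9.26
S = 99.52.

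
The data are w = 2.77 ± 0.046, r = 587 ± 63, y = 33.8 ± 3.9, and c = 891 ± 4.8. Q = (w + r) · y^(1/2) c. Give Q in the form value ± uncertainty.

(3.06 ± 0.371) × 10^6

Let u = w + r = 590. δu = √(δw² + δr²) = √(0.00212 + 3970) = 63.0, so δu/u = 0.107.
Q is then a monomial in u, y, c:
δQ/Q = √((δu/u)² + (½·δy/y)² + (1·δc/c)²) = √(0.0114 + 0.00333 + 2.9e-05) = 0.122
Q = 3.06e+06, so δQ = 0.122 × 3.06e+06 = 3.71e+05.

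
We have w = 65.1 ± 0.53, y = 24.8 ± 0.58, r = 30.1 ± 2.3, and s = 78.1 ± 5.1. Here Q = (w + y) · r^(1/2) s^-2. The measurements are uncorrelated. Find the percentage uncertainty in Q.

13.6%

Let u = w + y = 89.9. δu = √(δw² + δy²) = √(0.281 + 0.336) = 0.786, so δu/u = 0.00874.
Q is then a monomial in u, r, s:
δQ/Q = √((δu/u)² + (½·δr/r)² + (-2·δs/s)²) = √(7.64e-05 + 0.00146 + 0.0171) = 0.136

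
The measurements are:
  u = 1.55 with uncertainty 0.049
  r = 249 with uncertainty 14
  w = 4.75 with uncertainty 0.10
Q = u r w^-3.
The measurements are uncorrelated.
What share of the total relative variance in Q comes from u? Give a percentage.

12.3%

(δQ/Q)² = (1·δu/u)² + (1·δr/r)² + (-3·δw/w)²
  u term: (1×0.0316)² = 0.000999
  r term: (1×0.0562)² = 0.00316
  w term: (-3×0.0211)² = 0.00399
Total = 0.00815. Share from u = 0.000999/0.00815 = 0.123.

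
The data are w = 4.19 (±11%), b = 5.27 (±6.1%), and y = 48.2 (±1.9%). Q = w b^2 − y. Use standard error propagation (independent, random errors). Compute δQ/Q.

0.281

Let p = w·b^2 = 116. δp/p = √((1·δw/w)² + (2·δb/b)²) = √(0.0121 + 0.0149) = 0.164, so δp = 19.1.
Q = p − y: δQ = √(δp² + δy²) = √(365 + 0.839) = 19.1
Q = 68.2, so δQ/Q = 19.1/68.2 = 0.281.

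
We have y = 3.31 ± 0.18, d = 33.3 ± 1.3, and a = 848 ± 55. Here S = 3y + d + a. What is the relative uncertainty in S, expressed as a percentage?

Absolute uncertainties add in quadrature for a linear combination:
  (3·δy)² = 0.292;  (δd)² = 1.69;  (δa)² = 3020
δS = √(3030) = 55.0
S = 891, so δS/S = 55.0/891 = 0.0617.

6.17%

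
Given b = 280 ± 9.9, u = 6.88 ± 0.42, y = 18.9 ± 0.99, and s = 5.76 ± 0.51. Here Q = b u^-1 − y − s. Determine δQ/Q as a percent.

Let p = b·u^-1 = 40.7. δp/p = √((1·δb/b)² + (-1·δu/u)²) = √(0.00125 + 0.00373) = 0.0705, so δp = 2.87.
Q = p − y − s: δQ = √(δp² + δy² + δs²) = √(8.24 + 0.980 + 0.260) = 3.08
Q = 16.0, so δQ/Q = 3.08/16.0 = 0.192.

19.2%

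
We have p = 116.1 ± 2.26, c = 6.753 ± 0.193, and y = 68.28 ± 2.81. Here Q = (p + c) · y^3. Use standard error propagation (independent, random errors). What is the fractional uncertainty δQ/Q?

0.125

Let u = p + c = 122.9. δu = √(δp² + δc²) = √(5.11 + 0.0372) = 2.27, so δu/u = 0.0185.
Q is then a monomial in u, y:
δQ/Q = √((δu/u)² + (3·δy/y)²) = √(0.000341 + 0.0152) = 0.125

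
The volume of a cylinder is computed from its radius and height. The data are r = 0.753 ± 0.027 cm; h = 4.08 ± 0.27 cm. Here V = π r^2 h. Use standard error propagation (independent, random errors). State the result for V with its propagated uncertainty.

Relative error in a monomial: (δV/V)² = Σ (nᵢ · δxᵢ/xᵢ)².
  (2·δr/r)² = (2×0.0359)² = 0.00514;  (1·δh/h)² = (1×0.0662)² = 0.00438
δV/V = √(0.00952) = 0.0976
V = 7.27 cm^3, so δV = 0.0976 × 7.27 = 0.709 cm^3.

7.27 ± 0.709 cm^3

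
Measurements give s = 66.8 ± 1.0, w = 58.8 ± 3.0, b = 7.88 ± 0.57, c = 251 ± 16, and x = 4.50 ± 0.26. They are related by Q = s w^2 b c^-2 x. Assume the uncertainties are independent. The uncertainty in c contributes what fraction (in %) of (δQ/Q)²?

(δQ/Q)² = (1·δs/s)² + (2·δw/w)² + (1·δb/b)² + (-2·δc/c)² + (1·δx/x)²
  s term: (1×0.0150)² = 0.000224
  w term: (2×0.0510)² = 0.0104
  b term: (1×0.0723)² = 0.00523
  c term: (-2×0.0637)² = 0.0163
  x term: (1×0.0578)² = 0.00334
Total = 0.0355. Share from c = 0.0163/0.0355 = 0.458.

45.8%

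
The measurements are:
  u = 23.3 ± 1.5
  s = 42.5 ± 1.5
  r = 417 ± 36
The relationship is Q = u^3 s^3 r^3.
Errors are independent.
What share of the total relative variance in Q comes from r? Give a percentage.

58.0%

(δQ/Q)² = (3·δu/u)² + (3·δs/s)² + (3·δr/r)²
  u term: (3×0.0644)² = 0.0373
  s term: (3×0.0353)² = 0.0112
  r term: (3×0.0863)² = 0.0671
Total = 0.116. Share from r = 0.0671/0.116 = 0.580.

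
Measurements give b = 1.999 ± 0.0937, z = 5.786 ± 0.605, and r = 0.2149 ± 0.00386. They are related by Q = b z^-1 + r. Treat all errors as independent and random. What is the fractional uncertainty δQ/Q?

Let p = b·z^-1 = 0.3455. δp/p = √((1·δb/b)² + (-1·δz/z)²) = √(0.00220 + 0.0109) = 0.115, so δp = 0.0396.
Q = p + r: δQ = √(δp² + δr²) = √(0.00157 + 1.49e-05) = 0.0398
Q = 0.5604, so δQ/Q = 0.0398/0.5604 = 0.0710.

0.0710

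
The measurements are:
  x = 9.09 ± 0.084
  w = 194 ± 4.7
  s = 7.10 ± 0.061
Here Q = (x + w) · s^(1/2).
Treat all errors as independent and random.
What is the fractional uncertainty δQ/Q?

0.0235

Let u = x + w = 203. δu = √(δx² + δw²) = √(0.00706 + 22.1) = 4.70, so δu/u = 0.0231.
Q is then a monomial in u, s:
δQ/Q = √((δu/u)² + (½·δs/s)²) = √(0.000536 + 1.85e-05) = 0.0235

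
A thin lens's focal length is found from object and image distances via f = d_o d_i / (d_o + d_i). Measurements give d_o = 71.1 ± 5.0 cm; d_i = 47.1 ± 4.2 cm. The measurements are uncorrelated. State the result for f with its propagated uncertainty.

∂f/∂d_o = (d_i/(d_o+d_i))² = 0.159;  ∂f/∂d_i = (d_o/(d_o+d_i))² = 0.362
δf = √((∂f/∂d_o · δd_o)² + (∂f/∂d_i · δd_i)²) = √(0.630 + 2.31) = 1.71 cm
f = 28.3 cm.

28.3 ± 1.71 cm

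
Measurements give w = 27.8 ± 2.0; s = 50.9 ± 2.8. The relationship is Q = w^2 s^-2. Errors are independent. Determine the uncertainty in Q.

0.0540

Since Q is a product/quotient, work with relative uncertainties:
  (2·δw/w)² = (2×0.0719)² = 0.0207;  (-2·δs/s)² = (-2×0.0550)² = 0.0121
δQ/Q = √(0.0328) = 0.181
Q = 0.298, so δQ = 0.181 × 0.298 = 0.0540.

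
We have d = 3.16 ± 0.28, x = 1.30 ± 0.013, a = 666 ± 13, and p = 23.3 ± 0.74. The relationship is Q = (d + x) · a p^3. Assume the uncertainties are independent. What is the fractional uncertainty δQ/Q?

0.116

Let u = d + x = 4.46. δu = √(δd² + δx²) = √(0.0784 + 0.000169) = 0.280, so δu/u = 0.0628.
Q is then a monomial in u, a, p:
δQ/Q = √((δu/u)² + (1·δa/a)² + (3·δp/p)²) = √(0.00395 + 0.000381 + 0.00908) = 0.116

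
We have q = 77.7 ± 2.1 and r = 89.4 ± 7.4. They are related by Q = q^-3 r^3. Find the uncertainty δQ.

0.398

For a monomial Q ∝ q^-3, r^3, fractional errors add in quadrature:
  (-3·δq/q)² = (-3×0.0270)² = 0.00657;  (3·δr/r)² = (3×0.0828)² = 0.0617
δQ/Q = √(0.0682) = 0.261
Q = 1.52, so δQ = 0.261 × 1.52 = 0.398.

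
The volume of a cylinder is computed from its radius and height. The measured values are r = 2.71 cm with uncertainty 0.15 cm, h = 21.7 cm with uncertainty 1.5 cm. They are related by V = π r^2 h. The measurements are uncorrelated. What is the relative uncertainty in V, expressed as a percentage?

13.1%

Each factor contributes (exponent × relative error)² to (δV/V)²:
  (2·δr/r)² = (2×0.0554)² = 0.0123;  (1·δh/h)² = (1×0.0691)² = 0.00478
δV/V = √(0.0170) = 0.131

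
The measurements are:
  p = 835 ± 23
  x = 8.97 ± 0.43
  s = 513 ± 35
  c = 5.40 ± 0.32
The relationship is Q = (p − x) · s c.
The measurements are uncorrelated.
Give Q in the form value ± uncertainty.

Let u = p − x = 826. δu = √(δp² + δx²) = √(529 + 0.185) = 23.0, so δu/u = 0.0278.
Q is then a monomial in u, s, c:
δQ/Q = √((δu/u)² + (1·δs/s)² + (1·δc/c)²) = √(0.000776 + 0.00465 + 0.00351) = 0.0946
Q = 2.29e+06, so δQ = 0.0946 × 2.29e+06 = 2.16e+05.

(2.29 ± 0.216) × 10^6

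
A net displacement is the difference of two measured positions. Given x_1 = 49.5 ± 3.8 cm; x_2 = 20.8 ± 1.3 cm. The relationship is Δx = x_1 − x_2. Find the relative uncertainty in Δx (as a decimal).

0.140

Sums and differences: (δΔx)² = Σ (cᵢ δxᵢ)².
  (δx_1)² = 14.4;  (δx_2)² = 1.69
δΔx = √(16.1) = 4.02 cm
Δx = 28.7 cm, so δΔx/Δx = 4.02/28.7 = 0.140.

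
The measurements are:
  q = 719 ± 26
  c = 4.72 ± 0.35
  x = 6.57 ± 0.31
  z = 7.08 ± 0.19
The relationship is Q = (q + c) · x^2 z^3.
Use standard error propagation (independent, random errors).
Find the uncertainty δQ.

Let u = q + c = 724. δu = √(δq² + δc²) = √(676 + 0.122) = 26.0, so δu/u = 0.0359.
Q is then a monomial in u, x, z:
δQ/Q = √((δu/u)² + (2·δx/x)² + (3·δz/z)²) = √(0.00129 + 0.00891 + 0.00648) = 0.129
Q = 1.11e+07, so δQ = 0.129 × 1.11e+07 = 1.43e+06.

1.43e+06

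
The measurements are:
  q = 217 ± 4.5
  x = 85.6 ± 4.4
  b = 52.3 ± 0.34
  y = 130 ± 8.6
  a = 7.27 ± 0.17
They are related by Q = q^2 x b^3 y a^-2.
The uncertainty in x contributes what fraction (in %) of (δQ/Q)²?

(δQ/Q)² = (2·δq/q)² + (1·δx/x)² + (3·δb/b)² + (1·δy/y)² + (-2·δa/a)²
  q term: (2×0.0207)² = 0.00172
  x term: (1×0.0514)² = 0.00264
  b term: (3×0.00650)² = 0.000380
  y term: (1×0.0662)² = 0.00438
  a term: (-2×0.0234)² = 0.00219
Total = 0.0113. Share from x = 0.00264/0.0113 = 0.234.

23.4%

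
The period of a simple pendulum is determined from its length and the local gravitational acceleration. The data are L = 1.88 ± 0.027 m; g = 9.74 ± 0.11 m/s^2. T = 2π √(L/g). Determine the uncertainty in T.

Since T is a product/quotient, work with relative uncertainties:
  (½·δL/L)² = (0.5×0.0144)² = 5.16e-05;  (−½·δg/g)² = (-0.5×0.0113)² = 3.19e-05
δT/T = √(8.35e-05) = 0.00914
T = 2.76 s, so δT = 0.00914 × 2.76 = 0.0252 s.

0.0252 s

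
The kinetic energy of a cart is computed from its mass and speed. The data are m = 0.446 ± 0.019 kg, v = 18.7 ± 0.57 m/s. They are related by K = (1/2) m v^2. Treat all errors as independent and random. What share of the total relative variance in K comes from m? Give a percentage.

(δK/K)² = (1·δm/m)² + (2·δv/v)²
  m term: (1×0.0426)² = 0.00181
  v term: (2×0.0305)² = 0.00372
Total = 0.00553. Share from m = 0.00181/0.00553 = 0.328.

32.8%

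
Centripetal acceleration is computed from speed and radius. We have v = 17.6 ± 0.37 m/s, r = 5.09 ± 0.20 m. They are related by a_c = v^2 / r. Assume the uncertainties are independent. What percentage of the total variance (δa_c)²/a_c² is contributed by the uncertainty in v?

(δa_c/a_c)² = (2·δv/v)² + (-1·δr/r)²
  v term: (2×0.0210)² = 0.00177
  r term: (-1×0.0393)² = 0.00154
Total = 0.00331. Share from v = 0.00177/0.00331 = 0.534.

53.4%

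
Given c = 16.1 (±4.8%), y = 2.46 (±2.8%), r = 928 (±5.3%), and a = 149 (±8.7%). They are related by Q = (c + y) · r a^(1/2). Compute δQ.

16900

Let u = c + y = 18.6. δu = √(δc² + δy²) = √(0.597 + 0.00474) = 0.776, so δu/u = 0.0418.
Q is then a monomial in u, r, a:
δQ/Q = √((δu/u)² + (1·δr/r)² + (½·δa/a)²) = √(0.00175 + 0.00281 + 0.00189) = 0.0803
Q = 2.1e+05, so δQ = 0.0803 × 2.1e+05 = 16900.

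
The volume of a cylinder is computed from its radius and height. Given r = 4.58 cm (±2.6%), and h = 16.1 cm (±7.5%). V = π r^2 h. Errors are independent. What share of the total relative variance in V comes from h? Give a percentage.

(δV/V)² = (2·δr/r)² + (1·δh/h)²
  r term: (2×0.0260)² = 0.00270
  h term: (1×0.0750)² = 0.00562
Total = 0.00833. Share from h = 0.00562/0.00833 = 0.675.

67.5%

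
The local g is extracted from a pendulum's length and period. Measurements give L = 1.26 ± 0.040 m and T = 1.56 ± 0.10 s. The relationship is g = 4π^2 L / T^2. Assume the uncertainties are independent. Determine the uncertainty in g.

Each factor contributes (exponent × relative error)² to (δg/g)²:
  (1·δL/L)² = (1×0.0317)² = 0.00101;  (-2·δT/T)² = (-2×0.0641)² = 0.0164
δg/g = √(0.0174) = 0.132
g = 20.4 m/s^2, so δg = 0.132 × 20.4 = 2.70 m/s^2.

2.70 m/s^2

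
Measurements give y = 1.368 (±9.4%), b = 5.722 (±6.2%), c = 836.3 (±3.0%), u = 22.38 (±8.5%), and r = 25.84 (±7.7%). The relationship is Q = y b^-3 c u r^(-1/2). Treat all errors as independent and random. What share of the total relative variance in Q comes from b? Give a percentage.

(δQ/Q)² = (1·δy/y)² + (-3·δb/b)² + (1·δc/c)² + (1·δu/u)² + (−½·δr/r)²
  y term: (1×0.0940)² = 0.00884
  b term: (-3×0.0620)² = 0.0346
  c term: (1×0.0300)² = 0.000900
  u term: (1×0.0850)² = 0.00723
  r term: (-0.5×0.0770)² = 0.00148
Total = 0.0530. Share from b = 0.0346/0.0530 = 0.652.

65.2%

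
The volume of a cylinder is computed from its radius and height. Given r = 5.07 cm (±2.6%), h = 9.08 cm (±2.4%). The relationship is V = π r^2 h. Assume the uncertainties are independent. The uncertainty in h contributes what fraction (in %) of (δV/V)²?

17.6%

(δV/V)² = (2·δr/r)² + (1·δh/h)²
  r term: (2×0.0260)² = 0.00270
  h term: (1×0.0240)² = 0.000576
Total = 0.00328. Share from h = 0.000576/0.00328 = 0.176.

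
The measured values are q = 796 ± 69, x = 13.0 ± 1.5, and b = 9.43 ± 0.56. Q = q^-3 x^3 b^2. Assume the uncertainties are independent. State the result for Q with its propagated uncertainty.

For a monomial Q ∝ q^-3, x^3, b^2, fractional errors add in quadrature:
  (-3·δq/q)² = (-3×0.0867)² = 0.0676;  (3·δx/x)² = (3×0.115)² = 0.120;  (2·δb/b)² = (2×0.0594)² = 0.0141
δQ/Q = √(0.202) = 0.449
Q = 0.000387, so δQ = 0.449 × 0.000387 = 0.000174.

0.000387 ± 0.000174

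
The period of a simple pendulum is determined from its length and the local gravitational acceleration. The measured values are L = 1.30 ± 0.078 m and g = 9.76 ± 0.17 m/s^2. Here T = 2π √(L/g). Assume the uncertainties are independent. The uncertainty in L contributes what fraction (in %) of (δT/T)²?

(δT/T)² = (½·δL/L)² + (−½·δg/g)²
  L term: (0.5×0.0600)² = 0.000900
  g term: (-0.5×0.0174)² = 7.58e-05
Total = 0.000976. Share from L = 0.000900/0.000976 = 0.922.

92.2%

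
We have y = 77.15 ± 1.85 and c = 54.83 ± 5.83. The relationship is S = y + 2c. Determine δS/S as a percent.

6.32%

Each term contributes (cᵢ δxᵢ)² to (δS)²:
  (δy)² = 3.42;  (2·δc)² = 136
δS = √(139) = 11.8
S = 186.8, so δS/S = 11.8/186.8 = 0.0632.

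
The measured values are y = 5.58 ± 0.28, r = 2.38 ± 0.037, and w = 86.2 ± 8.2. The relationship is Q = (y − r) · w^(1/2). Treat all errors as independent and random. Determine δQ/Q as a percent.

Let u = y − r = 3.20. δu = √(δy² + δr²) = √(0.0784 + 0.00137) = 0.282, so δu/u = 0.0883.
Q is then a monomial in u, w:
δQ/Q = √((δu/u)² + (½·δw/w)²) = √(0.00779 + 0.00226) = 0.100

10.0%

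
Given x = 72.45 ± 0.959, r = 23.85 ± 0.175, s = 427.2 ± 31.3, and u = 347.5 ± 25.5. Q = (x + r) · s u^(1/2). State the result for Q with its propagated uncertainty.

Let w = x + r = 96.30. δw = √(δx² + δr²) = √(0.920 + 0.0306) = 0.975, so δw/w = 0.0101.
Q is then a monomial in w, s, u:
δQ/Q = √((δw/w)² + (1·δs/s)² + (½·δu/u)²) = √(0.000102 + 0.00537 + 0.00135) = 0.0826
Q = 766900, so δQ = 0.0826 × 766900 = 63300.

766900 ± 63300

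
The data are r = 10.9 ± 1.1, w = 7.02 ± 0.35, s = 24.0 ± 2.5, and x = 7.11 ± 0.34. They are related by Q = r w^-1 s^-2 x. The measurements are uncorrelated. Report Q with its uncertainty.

0.0192 ± 0.00463

Since Q is a product/quotient, work with relative uncertainties:
  (1·δr/r)² = (1×0.101)² = 0.0102;  (-1·δw/w)² = (-1×0.0499)² = 0.00249;  (-2·δs/s)² = (-2×0.104)² = 0.0434;  (1·δx/x)² = (1×0.0478)² = 0.00229
δQ/Q = √(0.0584) = 0.242
Q = 0.0192, so δQ = 0.242 × 0.0192 = 0.00463.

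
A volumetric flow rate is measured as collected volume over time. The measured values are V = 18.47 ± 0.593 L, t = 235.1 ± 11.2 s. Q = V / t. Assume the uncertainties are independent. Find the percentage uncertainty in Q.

5.74%

Relative error in a monomial: (δQ/Q)² = Σ (nᵢ · δxᵢ/xᵢ)².
  (1·δV/V)² = (1×0.0321)² = 0.00103;  (-1·δt/t)² = (-1×0.0476)² = 0.00227
δQ/Q = √(0.00330) = 0.0574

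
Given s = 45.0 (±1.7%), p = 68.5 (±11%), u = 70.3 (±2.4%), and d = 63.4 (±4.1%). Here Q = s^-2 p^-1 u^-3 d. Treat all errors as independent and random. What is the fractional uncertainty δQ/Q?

0.142

Each factor contributes (exponent × relative error)² to (δQ/Q)²:
  (-2·δs/s)² = (-2×0.0170)² = 0.00116;  (-1·δp/p)² = (-1×0.110)² = 0.0121;  (-3·δu/u)² = (-3×0.0240)² = 0.00518;  (1·δd/d)² = (1×0.0410)² = 0.00168
δQ/Q = √(0.0201) = 0.142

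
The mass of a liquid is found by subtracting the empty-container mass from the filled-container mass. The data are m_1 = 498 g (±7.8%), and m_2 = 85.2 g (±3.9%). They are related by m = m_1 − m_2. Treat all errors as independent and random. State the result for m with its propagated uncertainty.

413 ± 39.0 g

m is a linear combination, so absolute uncertainties add in quadrature:
  (δm_1)² = 1510;  (δm_2)² = 11.0
δm = √(1520) = 39.0 g
m = 413 g.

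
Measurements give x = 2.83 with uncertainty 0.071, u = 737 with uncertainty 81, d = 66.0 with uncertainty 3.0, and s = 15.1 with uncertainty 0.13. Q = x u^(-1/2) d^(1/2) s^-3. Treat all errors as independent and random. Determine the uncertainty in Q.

1.71e-05

Products/powers → add relative errors in quadrature, weighted by exponent:
  (1·δx/x)² = (1×0.0251)² = 0.000629;  (−½·δu/u)² = (-0.5×0.110)² = 0.00302;  (½·δd/d)² = (0.5×0.0455)² = 0.000517;  (-3·δs/s)² = (-3×0.00861)² = 0.000667
δQ/Q = √(0.00483) = 0.0695
Q = 0.000246, so δQ = 0.0695 × 0.000246 = 1.71e-05.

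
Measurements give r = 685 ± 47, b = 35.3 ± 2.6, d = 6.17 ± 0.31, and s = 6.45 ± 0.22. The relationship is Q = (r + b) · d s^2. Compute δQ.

Let u = r + b = 720. δu = √(δr² + δb²) = √(2210 + 6.76) = 47.1, so δu/u = 0.0654.
Q is then a monomial in u, d, s:
δQ/Q = √((δu/u)² + (1·δd/d)² + (2·δs/s)²) = √(0.00427 + 0.00252 + 0.00465) = 0.107
Q = 1.85e+05, so δQ = 0.107 × 1.85e+05 = 19800.

19800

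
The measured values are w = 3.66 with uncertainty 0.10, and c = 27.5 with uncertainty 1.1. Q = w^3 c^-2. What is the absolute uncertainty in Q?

0.00743

For a monomial Q ∝ w^3, c^-2, fractional errors add in quadrature:
  (3·δw/w)² = (3×0.0273)² = 0.00672;  (-2·δc/c)² = (-2×0.0400)² = 0.00640
δQ/Q = √(0.0131) = 0.115
Q = 0.0648, so δQ = 0.115 × 0.0648 = 0.00743.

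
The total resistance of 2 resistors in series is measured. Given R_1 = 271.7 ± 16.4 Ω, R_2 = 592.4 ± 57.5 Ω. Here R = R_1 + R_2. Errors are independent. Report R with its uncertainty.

864.1 ± 59.8 Ω

Absolute uncertainties add in quadrature for a linear combination:
  (δR_1)² = 269;  (δR_2)² = 3310
δR = √(3580) = 59.8 Ω
R = 864.1 Ω.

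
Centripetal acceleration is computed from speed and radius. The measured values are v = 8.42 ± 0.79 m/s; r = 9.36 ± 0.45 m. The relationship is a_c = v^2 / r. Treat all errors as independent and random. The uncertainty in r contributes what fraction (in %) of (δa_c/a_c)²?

6.16%

(δa_c/a_c)² = (2·δv/v)² + (-1·δr/r)²
  v term: (2×0.0938)² = 0.0352
  r term: (-1×0.0481)² = 0.00231
Total = 0.0375. Share from r = 0.00231/0.0375 = 0.0616.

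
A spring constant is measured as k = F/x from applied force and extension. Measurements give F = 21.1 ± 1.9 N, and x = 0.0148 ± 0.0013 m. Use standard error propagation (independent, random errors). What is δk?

179 N/m

Each factor contributes (exponent × relative error)² to (δk/k)²:
  (1·δF/F)² = (1×0.0900)² = 0.00811;  (-1·δx/x)² = (-1×0.0878)² = 0.00772
δk/k = √(0.0158) = 0.126
k = 1430 N/m, so δk = 0.126 × 1430 = 179 N/m.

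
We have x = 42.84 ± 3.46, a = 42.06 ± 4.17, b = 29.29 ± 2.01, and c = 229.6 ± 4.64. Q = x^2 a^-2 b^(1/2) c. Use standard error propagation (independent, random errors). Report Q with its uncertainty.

Products/powers → add relative errors in quadrature, weighted by exponent:
  (2·δx/x)² = (2×0.0808)² = 0.0261;  (-2·δa/a)² = (-2×0.0991)² = 0.0393;  (½·δb/b)² = (0.5×0.0686)² = 0.00118;  (1·δc/c)² = (1×0.0202)² = 0.000408
δQ/Q = √(0.0670) = 0.259
Q = 1289, so δQ = 0.259 × 1289 = 334.

1289 ± 334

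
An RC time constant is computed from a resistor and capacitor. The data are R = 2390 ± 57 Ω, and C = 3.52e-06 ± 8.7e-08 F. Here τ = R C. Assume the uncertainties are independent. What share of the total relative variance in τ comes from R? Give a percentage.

48.2%

(δτ/τ)² = (1·δR/R)² + (1·δC/C)²
  R term: (1×0.0238)² = 0.000569
  C term: (1×0.0247)² = 0.000611
Total = 0.00118. Share from R = 0.000569/0.00118 = 0.482.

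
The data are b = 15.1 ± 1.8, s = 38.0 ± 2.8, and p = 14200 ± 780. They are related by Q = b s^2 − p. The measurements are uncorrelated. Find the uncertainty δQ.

4210

Let w = b·s^2 = 21800. δw/w = √((1·δb/b)² + (2·δs/s)²) = √(0.0142 + 0.0217) = 0.190, so δw = 4130.
Q = w − p: δQ = √(δw² + δp²) = √(1.71e+07 + 6.08e+05) = 4210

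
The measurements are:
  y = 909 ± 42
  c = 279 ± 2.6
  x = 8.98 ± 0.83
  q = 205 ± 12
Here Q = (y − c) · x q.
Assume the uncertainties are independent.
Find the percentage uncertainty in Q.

12.8%

Let u = y − c = 630. δu = √(δy² + δc²) = √(1760 + 6.76) = 42.1, so δu/u = 0.0668.
Q is then a monomial in u, x, q:
δQ/Q = √((δu/u)² + (1·δx/x)² + (1·δq/q)²) = √(0.00446 + 0.00854 + 0.00343) = 0.128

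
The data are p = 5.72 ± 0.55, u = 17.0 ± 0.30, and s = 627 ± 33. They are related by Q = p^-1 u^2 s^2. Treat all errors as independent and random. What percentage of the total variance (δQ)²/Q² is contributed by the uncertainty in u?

5.77%

(δQ/Q)² = (-1·δp/p)² + (2·δu/u)² + (2·δs/s)²
  p term: (-1×0.0962)² = 0.00925
  u term: (2×0.0176)² = 0.00125
  s term: (2×0.0526)² = 0.0111
Total = 0.0216. Share from u = 0.00125/0.0216 = 0.0577.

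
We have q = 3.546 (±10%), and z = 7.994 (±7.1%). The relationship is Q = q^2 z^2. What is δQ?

Products/powers → add relative errors in quadrature, weighted by exponent:
  (2·δq/q)² = (2×0.100)² = 0.0400;  (2·δz/z)² = (2×0.0710)² = 0.0202
δQ/Q = √(0.0602) = 0.245
Q = 803.5, so δQ = 0.245 × 803.5 = 197.

197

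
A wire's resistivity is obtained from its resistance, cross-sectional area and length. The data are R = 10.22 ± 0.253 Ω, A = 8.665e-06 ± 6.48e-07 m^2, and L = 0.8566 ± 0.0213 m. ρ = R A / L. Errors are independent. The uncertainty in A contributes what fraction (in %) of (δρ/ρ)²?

82.0%

(δρ/ρ)² = (1·δR/R)² + (1·δA/A)² + (-1·δL/L)²
  R term: (1×0.0248)² = 0.000613
  A term: (1×0.0748)² = 0.00559
  L term: (-1×0.0249)² = 0.000618
Total = 0.00682. Share from A = 0.00559/0.00682 = 0.820.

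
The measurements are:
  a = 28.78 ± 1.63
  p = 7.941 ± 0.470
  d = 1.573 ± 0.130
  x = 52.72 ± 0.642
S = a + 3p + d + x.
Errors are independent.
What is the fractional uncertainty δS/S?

0.0211

S is a linear combination, so absolute uncertainties add in quadrature:
  (δa)² = 2.66;  (3·δp)² = 1.99;  (δd)² = 0.0169;  (δx)² = 0.412
δS = √(5.07) = 2.25
S = 106.9, so δS/S = 2.25/106.9 = 0.0211.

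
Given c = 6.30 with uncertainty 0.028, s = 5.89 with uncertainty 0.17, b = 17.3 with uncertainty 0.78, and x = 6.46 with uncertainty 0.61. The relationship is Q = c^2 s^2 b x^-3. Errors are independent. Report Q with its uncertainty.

88.4 ± 25.9

Since Q is a product/quotient, work with relative uncertainties:
  (2·δc/c)² = (2×0.00444)² = 7.9e-05;  (2·δs/s)² = (2×0.0289)² = 0.00333;  (1·δb/b)² = (1×0.0451)² = 0.00203;  (-3·δx/x)² = (-3×0.0944)² = 0.0802
δQ/Q = √(0.0857) = 0.293
Q = 88.4, so δQ = 0.293 × 88.4 = 25.9.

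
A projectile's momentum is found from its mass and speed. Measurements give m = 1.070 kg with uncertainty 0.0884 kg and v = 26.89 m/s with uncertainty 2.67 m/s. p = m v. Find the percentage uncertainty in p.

p is a product of powers, so relative uncertainties combine in quadrature:
  (1·δm/m)² = (1×0.0826)² = 0.00683;  (1·δv/v)² = (1×0.0993)² = 0.00986
δp/p = √(0.0167) = 0.129

12.9%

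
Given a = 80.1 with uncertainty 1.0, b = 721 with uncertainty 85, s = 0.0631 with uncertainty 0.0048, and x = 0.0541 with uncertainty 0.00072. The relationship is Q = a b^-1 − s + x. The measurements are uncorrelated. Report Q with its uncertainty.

0.102 ± 0.0140

Let p = a·b^-1 = 0.111. δp/p = √((1·δa/a)² + (-1·δb/b)²) = √(0.000156 + 0.0139) = 0.119, so δp = 0.0132.
Q = p − s + x: δQ = √(δp² + δs² + δx²) = √(0.000173 + 2.3e-05 + 5.18e-07) = 0.0140
Q = 0.102.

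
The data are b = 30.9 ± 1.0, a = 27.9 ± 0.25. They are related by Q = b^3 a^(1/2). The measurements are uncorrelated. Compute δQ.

15100

Since Q is a product/quotient, work with relative uncertainties:
  (3·δb/b)² = (3×0.0324)² = 0.00943;  (½·δa/a)² = (0.5×0.00896)² = 2.01e-05
δQ/Q = √(0.00945) = 0.0972
Q = 1.56e+05, so δQ = 0.0972 × 1.56e+05 = 15100.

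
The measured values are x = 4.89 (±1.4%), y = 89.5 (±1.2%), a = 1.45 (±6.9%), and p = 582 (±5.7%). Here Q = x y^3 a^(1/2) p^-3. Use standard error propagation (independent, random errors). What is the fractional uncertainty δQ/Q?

Relative error in a monomial: (δQ/Q)² = Σ (nᵢ · δxᵢ/xᵢ)².
  (1·δx/x)² = (1×0.0140)² = 0.000196;  (3·δy/y)² = (3×0.0120)² = 0.00130;  (½·δa/a)² = (0.5×0.0690)² = 0.00119;  (-3·δp/p)² = (-3×0.0570)² = 0.0292
δQ/Q = √(0.0319) = 0.179

0.179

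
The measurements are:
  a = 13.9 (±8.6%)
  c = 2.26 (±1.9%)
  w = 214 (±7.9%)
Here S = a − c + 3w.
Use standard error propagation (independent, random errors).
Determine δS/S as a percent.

7.76%

For a sum/difference, combine absolute errors in quadrature:
  (δa)² = 1.43;  (δc)² = 0.00184;  (3·δw)² = 2570
δS = √(2570) = 50.7
S = 654, so δS/S = 50.7/654 = 0.0776.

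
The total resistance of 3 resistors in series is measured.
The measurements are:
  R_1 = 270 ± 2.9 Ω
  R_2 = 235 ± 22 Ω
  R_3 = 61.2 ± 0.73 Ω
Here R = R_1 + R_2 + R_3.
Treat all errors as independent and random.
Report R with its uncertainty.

566 ± 22.2 Ω

Absolute uncertainties add in quadrature for a linear combination:
  (δR_1)² = 8.41;  (δR_2)² = 484;  (δR_3)² = 0.533
δR = √(493) = 22.2 Ω
R = 566 Ω.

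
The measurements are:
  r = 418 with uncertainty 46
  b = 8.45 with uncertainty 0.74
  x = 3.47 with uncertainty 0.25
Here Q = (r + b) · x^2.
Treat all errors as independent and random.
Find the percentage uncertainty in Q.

18.0%

Let u = r + b = 426. δu = √(δr² + δb²) = √(2120 + 0.548) = 46.0, so δu/u = 0.108.
Q is then a monomial in u, x:
δQ/Q = √((δu/u)² + (2·δx/x)²) = √(0.0116 + 0.0208) = 0.180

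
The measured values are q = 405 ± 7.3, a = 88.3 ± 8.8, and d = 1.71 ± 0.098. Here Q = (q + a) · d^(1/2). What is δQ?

Let u = q + a = 493. δu = √(δq² + δa²) = √(53.3 + 77.4) = 11.4, so δu/u = 0.0232.
Q is then a monomial in u, d:
δQ/Q = √((δu/u)² + (½·δd/d)²) = √(0.000537 + 0.000821) = 0.0369
Q = 645, so δQ = 0.0369 × 645 = 23.8.

23.8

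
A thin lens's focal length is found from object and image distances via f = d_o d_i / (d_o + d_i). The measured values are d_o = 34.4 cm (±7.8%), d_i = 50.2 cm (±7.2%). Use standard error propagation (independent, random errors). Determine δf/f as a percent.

5.48%

∂f/∂d_o = (d_i/(d_o+d_i))² = 0.352;  ∂f/∂d_i = (d_o/(d_o+d_i))² = 0.165
δf = √((∂f/∂d_o · δd_o)² + (∂f/∂d_i · δd_i)²) = √(0.893 + 0.357) = 1.12 cm
f = 20.4 cm, so δf/f = 1.12/20.4 = 0.0548.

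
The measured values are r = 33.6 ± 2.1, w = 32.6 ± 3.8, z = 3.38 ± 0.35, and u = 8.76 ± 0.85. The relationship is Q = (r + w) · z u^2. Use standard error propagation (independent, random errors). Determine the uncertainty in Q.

Let h = r + w = 66.2. δh = √(δr² + δw²) = √(4.41 + 14.4) = 4.34, so δh/h = 0.0656.
Q is then a monomial in h, z, u:
δQ/Q = √((δh/h)² + (1·δz/z)² + (2·δu/u)²) = √(0.00430 + 0.0107 + 0.0377) = 0.230
Q = 17200, so δQ = 0.230 × 17200 = 3940.

3940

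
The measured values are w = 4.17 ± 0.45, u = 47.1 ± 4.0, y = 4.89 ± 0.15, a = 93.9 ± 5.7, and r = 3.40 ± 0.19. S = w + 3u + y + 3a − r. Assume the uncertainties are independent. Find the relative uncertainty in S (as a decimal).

Absolute uncertainties add in quadrature for a linear combination:
  (δw)² = 0.203;  (3·δu)² = 144;  (δy)² = 0.0225;  (3·δa)² = 292;  (δr)² = 0.0361
δS = √(437) = 20.9
S = 429, so δS/S = 20.9/429 = 0.0487.

0.0487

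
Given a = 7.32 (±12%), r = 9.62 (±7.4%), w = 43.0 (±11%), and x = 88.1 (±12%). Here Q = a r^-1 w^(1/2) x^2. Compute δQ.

11000

Q is a product of powers, so relative uncertainties combine in quadrature:
  (1·δa/a)² = (1×0.120)² = 0.0144;  (-1·δr/r)² = (-1×0.0740)² = 0.00548;  (½·δw/w)² = (0.5×0.110)² = 0.00303;  (2·δx/x)² = (2×0.120)² = 0.0576
δQ/Q = √(0.0805) = 0.284
Q = 38700, so δQ = 0.284 × 38700 = 11000.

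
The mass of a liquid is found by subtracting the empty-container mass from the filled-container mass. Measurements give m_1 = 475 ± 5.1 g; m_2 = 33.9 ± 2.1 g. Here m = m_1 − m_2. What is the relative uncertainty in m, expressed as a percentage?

1.25%

Absolute uncertainties add in quadrature for a linear combination:
  (δm_1)² = 26.0;  (δm_2)² = 4.41
δm = √(30.4) = 5.52 g
m = 441 g, so δm/m = 5.52/441 = 0.0125.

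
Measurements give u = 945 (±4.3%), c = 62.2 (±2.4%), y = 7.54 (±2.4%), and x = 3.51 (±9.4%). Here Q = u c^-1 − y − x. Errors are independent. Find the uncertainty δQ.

Let p = u·c^-1 = 15.2. δp/p = √((1·δu/u)² + (-1·δc/c)²) = √(0.00185 + 0.000576) = 0.0492, so δp = 0.748.
Q = p − y − x: δQ = √(δp² + δy² + δx²) = √(0.560 + 0.0327 + 0.109) = 0.837

0.837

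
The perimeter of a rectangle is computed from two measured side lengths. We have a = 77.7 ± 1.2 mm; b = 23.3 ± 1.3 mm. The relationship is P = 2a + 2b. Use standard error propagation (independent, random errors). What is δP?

For a sum/difference, combine absolute errors in quadrature:
  (2·δa)² = 5.76;  (2·δb)² = 6.76
δP = √(12.5) = 3.54 mm

3.54 mm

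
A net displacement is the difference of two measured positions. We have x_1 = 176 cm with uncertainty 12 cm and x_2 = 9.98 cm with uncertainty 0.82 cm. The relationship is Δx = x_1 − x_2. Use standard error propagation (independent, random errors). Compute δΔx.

Sums and differences: (δΔx)² = Σ (cᵢ δxᵢ)².
  (δx_1)² = 144;  (δx_2)² = 0.672
δΔx = √(145) = 12.0 cm

12.0 cm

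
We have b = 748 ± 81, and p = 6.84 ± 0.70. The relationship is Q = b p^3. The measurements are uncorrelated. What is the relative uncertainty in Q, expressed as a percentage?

32.6%

Products/powers → add relative errors in quadrature, weighted by exponent:
  (1·δb/b)² = (1×0.108)² = 0.0117;  (3·δp/p)² = (3×0.102)² = 0.0943
δQ/Q = √(0.106) = 0.326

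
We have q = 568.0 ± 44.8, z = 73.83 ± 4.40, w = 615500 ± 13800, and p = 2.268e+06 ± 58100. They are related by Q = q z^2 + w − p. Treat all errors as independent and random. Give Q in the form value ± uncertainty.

Let h = q·z^2 = 3.096e+06. δh/h = √((1·δq/q)² + (2·δz/z)²) = √(0.00622 + 0.0142) = 0.143, so δh = 4.43e+05.
Q = h + w − p: δQ = √(δh² + δw² + δp²) = √(1.96e+11 + 1.9e+08 + 3.38e+09) = 4.47e+05
Q = 1.444e+06.

(1.444 ± 0.447) × 10^6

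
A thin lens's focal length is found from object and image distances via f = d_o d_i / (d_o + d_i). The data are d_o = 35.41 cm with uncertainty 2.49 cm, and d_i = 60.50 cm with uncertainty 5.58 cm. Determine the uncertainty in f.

∂f/∂d_o = (d_i/(d_o+d_i))² = 0.398;  ∂f/∂d_i = (d_o/(d_o+d_i))² = 0.136
δf = √((∂f/∂d_o · δd_o)² + (∂f/∂d_i · δd_i)²) = √(0.982 + 0.579) = 1.25 cm

1.25 cm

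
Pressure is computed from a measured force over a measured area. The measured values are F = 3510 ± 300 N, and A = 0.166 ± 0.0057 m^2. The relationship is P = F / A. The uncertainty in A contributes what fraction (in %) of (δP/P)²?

(δP/P)² = (1·δF/F)² + (-1·δA/A)²
  F term: (1×0.0855)² = 0.00731
  A term: (-1×0.0343)² = 0.00118
Total = 0.00848. Share from A = 0.00118/0.00848 = 0.139.

13.9%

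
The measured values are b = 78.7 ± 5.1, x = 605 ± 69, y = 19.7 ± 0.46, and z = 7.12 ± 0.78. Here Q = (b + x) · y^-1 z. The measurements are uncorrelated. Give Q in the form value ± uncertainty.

Let u = b + x = 684. δu = √(δb² + δx²) = √(26.0 + 4760) = 69.2, so δu/u = 0.101.
Q is then a monomial in u, y, z:
δQ/Q = √((δu/u)² + (-1·δy/y)² + (1·δz/z)²) = √(0.0102 + 0.000545 + 0.0120) = 0.151
Q = 247, so δQ = 0.151 × 247 = 37.3.

247 ± 37.3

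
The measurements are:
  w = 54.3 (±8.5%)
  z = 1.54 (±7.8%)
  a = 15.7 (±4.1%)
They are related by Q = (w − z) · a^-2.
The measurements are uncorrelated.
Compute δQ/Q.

Let u = w − z = 52.8. δu = √(δw² + δz²) = √(21.3 + 0.0144) = 4.62, so δu/u = 0.0875.
Q is then a monomial in u, a:
δQ/Q = √((δu/u)² + (-2·δa/a)²) = √(0.00766 + 0.00672) = 0.120

0.120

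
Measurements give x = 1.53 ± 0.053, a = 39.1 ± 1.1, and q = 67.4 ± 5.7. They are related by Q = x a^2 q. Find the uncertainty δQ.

16900

Relative error in a monomial: (δQ/Q)² = Σ (nᵢ · δxᵢ/xᵢ)².
  (1·δx/x)² = (1×0.0346)² = 0.00120;  (2·δa/a)² = (2×0.0281)² = 0.00317;  (1·δq/q)² = (1×0.0846)² = 0.00715
δQ/Q = √(0.0115) = 0.107
Q = 1.58e+05, so δQ = 0.107 × 1.58e+05 = 16900.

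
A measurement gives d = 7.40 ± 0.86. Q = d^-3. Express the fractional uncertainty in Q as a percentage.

Q is a product of powers, so relative uncertainties combine in quadrature:
  (-3·δd/d)² = (-3×0.116)² = 0.122
δQ/Q = √(0.122) = 0.349

34.9%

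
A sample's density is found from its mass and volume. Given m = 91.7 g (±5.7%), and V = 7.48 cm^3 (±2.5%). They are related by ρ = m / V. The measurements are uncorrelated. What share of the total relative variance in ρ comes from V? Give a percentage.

16.1%

(δρ/ρ)² = (1·δm/m)² + (-1·δV/V)²
  m term: (1×0.0570)² = 0.00325
  V term: (-1×0.0250)² = 0.000625
Total = 0.00387. Share from V = 0.000625/0.00387 = 0.161.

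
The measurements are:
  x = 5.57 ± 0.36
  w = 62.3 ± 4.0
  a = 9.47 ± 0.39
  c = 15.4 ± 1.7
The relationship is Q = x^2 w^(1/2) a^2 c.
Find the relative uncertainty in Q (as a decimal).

Since Q is a product/quotient, work with relative uncertainties:
  (2·δx/x)² = (2×0.0646)² = 0.0167;  (½·δw/w)² = (0.5×0.0642)² = 0.00103;  (2·δa/a)² = (2×0.0412)² = 0.00678;  (1·δc/c)² = (1×0.110)² = 0.0122
δQ/Q = √(0.0367) = 0.192

0.192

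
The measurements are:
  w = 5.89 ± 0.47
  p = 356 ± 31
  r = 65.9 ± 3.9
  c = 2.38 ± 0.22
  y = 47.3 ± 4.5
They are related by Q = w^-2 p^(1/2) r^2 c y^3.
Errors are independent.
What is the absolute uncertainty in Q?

Each factor contributes (exponent × relative error)² to (δQ/Q)²:
  (-2·δw/w)² = (-2×0.0798)² = 0.0255;  (½·δp/p)² = (0.5×0.0871)² = 0.00190;  (2·δr/r)² = (2×0.0592)² = 0.0140;  (1·δc/c)² = (1×0.0924)² = 0.00854;  (3·δy/y)² = (3×0.0951)² = 0.0815
δQ/Q = √(0.131) = 0.362
Q = 5.95e+08, so δQ = 0.362 × 5.95e+08 = 2.16e+08.

2.16e+08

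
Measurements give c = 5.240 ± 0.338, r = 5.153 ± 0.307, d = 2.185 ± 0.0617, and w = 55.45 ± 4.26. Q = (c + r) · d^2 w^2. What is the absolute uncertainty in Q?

Let u = c + r = 10.39. δu = √(δc² + δr²) = √(0.114 + 0.0942) = 0.457, so δu/u = 0.0439.
Q is then a monomial in u, d, w:
δQ/Q = √((δu/u)² + (2·δd/d)² + (2·δw/w)²) = √(0.00193 + 0.00319 + 0.0236) = 0.169
Q = 152600, so δQ = 0.169 × 152600 = 25900.

25900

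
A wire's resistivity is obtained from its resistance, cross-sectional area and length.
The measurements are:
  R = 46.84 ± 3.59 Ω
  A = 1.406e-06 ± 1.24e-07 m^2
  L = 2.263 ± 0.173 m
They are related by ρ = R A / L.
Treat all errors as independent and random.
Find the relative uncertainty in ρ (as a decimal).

Products/powers → add relative errors in quadrature, weighted by exponent:
  (1·δR/R)² = (1×0.0766)² = 0.00587;  (1·δA/A)² = (1×0.0882)² = 0.00778;  (-1·δL/L)² = (-1×0.0764)² = 0.00584
δρ/ρ = √(0.0195) = 0.140

0.140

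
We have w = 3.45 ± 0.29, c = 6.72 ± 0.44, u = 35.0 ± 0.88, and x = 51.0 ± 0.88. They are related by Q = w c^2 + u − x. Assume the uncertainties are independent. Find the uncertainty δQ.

Let p = w·c^2 = 156. δp/p = √((1·δw/w)² + (2·δc/c)²) = √(0.00707 + 0.0171) = 0.156, so δp = 24.2.
Q = p + u − x: δQ = √(δp² + δu² + δx²) = √(588 + 0.774 + 0.774) = 24.3

24.3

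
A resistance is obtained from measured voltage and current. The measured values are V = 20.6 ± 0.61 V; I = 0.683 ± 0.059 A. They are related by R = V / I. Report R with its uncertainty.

30.2 ± 2.75 Ω

Relative error in a monomial: (δR/R)² = Σ (nᵢ · δxᵢ/xᵢ)².
  (1·δV/V)² = (1×0.0296)² = 0.000877;  (-1·δI/I)² = (-1×0.0864)² = 0.00746
δR/R = √(0.00834) = 0.0913
R = 30.2 Ω, so δR = 0.0913 × 30.2 = 2.75 Ω.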